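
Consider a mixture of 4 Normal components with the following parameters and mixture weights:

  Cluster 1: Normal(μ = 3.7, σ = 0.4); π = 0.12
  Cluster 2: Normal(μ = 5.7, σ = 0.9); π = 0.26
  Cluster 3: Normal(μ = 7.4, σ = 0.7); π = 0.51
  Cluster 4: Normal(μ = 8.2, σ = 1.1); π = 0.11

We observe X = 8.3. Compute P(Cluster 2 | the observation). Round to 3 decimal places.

0.011

Apply Bayes' rule: the posterior for each component is proportional to its prior times its likelihood at x.
Component likelihoods at x = 8.3:
  p_1 = 1.91041e-29
  p_2 = 0.00683009
  p_3 = 0.249376
  p_4 = 0.361179
Unnormalised posteriors:
  π_1·p_1 = 0.12 × 1.91041e-29 = 2.2925e-30
  π_2·p_2 = 0.26 × 0.00683009 = 0.00177582
  π_3·p_3 = 0.51 × 0.249376 = 0.127182
  π_4·p_4 = 0.11 × 0.361179 = 0.0397297
Normaliser: 2.2925e-30 + 0.00177582 + 0.127182 + 0.0397297 = 0.168687
Responsibility of Cluster 2: 0.00177582 / 0.168687 ≈ 0.011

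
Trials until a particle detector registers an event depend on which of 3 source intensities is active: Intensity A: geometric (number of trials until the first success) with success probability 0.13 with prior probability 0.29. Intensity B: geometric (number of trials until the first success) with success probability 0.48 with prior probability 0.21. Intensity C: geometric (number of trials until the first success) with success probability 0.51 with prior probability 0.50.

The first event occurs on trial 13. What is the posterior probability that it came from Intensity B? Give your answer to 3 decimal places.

Posterior ∝ prior × likelihood, so P(k | x) ∝ P(Z=k) f_k(x); normalise over all components.
Geometric probabilities:
  L_A = 0.13·(1−0.13)^12 = 0.13·0.188032 = 0.0244441
  L_B = 0.48·(1−0.48)^12 = 0.48·0.000390877 = 0.000187621
  L_C = 0.51·(1−0.51)^12 = 0.51·0.000191581 = 9.77064e-05
Prior × likelihood for each component:
  P(Z=A)·L_A = 0.29 × 0.0244441 = 0.00708879
  P(Z=B)·L_B = 0.21 × 0.000187621 = 3.94004e-05
  P(Z=C)·L_C = 0.50 × 9.77064e-05 = 4.88532e-05
Marginal: 0.00708879 + 3.94004e-05 + 4.88532e-05 = 0.00717705
Responsibility of Intensity B: 3.94004e-05 / 0.00717705 ≈ 0.005

0.005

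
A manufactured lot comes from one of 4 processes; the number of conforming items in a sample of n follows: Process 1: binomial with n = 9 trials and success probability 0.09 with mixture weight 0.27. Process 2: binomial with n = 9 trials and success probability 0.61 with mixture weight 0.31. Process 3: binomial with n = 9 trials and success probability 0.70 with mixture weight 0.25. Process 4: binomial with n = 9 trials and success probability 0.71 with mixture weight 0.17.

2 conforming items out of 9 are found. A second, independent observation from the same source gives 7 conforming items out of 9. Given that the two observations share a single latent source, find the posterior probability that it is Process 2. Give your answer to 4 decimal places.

Apply Bayes' rule: the posterior for each component is proportional to its prior times its likelihood at x.
Since both observations come from the same component, the likelihood for component k is f_k(x₁)·f_k(x₂).
  L_1 = [C(9,2)·0.09^2·0.91^7 = 36·0.0081·0.516761 = 0.150688] × [1.42588e-06] = 2.14862e-07
  L_2 = [C(9,2)·0.61^2·0.39^7 = 36·0.3721·0.00137231 = 0.0183829] × [0.172084] = 0.00316341
  L_3 = [C(9,2)·0.70^2·0.30^7 = 36·0.49·0.0002187 = 0.00385787] × [0.266828] = 0.00102939
  L_4 = [C(9,2)·0.71^2·0.29^7 = 36·0.5041·0.000172499 = 0.00313044] × [0.275364] = 0.00086201
Weight by the priors:
  w_1·L_1 = 0.27 × 2.14862e-07 = 5.80128e-08
  w_2·L_2 = 0.31 × 0.00316341 = 0.000980656
  w_3·L_3 = 0.25 × 0.00102939 = 0.000257347
  w_4·L_4 = 0.17 × 0.00086201 = 0.000146542
Denominator: 5.80128e-08 + 0.000980656 + 0.000257347 + 0.000146542 = 0.0013846
P(Process 2 | data) = 0.000980656 / 0.0013846 ≈ 0.7083

0.7083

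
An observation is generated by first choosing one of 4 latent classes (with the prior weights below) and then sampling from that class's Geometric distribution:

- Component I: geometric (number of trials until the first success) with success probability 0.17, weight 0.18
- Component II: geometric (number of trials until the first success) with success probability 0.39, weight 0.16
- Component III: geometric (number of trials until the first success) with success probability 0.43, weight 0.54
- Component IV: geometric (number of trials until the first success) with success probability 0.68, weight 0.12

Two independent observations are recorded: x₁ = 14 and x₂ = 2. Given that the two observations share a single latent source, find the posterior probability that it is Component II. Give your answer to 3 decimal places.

Posterior ∝ prior × likelihood, so P(k | x) ∝ π_k f_k(x); normalise over all components.
Since both observations come from the same component, the likelihood for component k is f_k(x₁)·f_k(x₂).
  p_I = [0.17·(1−0.17)^13 = 0.17·0.0887187 = 0.0150822] × [0.1411] = 0.0021281
  p_II = [0.39·(1−0.39)^13 = 0.39·0.00161915 = 0.00063147] × [0.2379] = 0.000150227
  p_III = [0.43·(1−0.43)^13 = 0.43·0.00067046 = 0.000288298] × [0.2451] = 7.06618e-05
  p_IV = [0.68·(1−0.68)^13 = 0.68·3.68935e-07 = 2.50876e-07] × [0.2176] = 5.45906e-08
Weight by the priors:
  π_I·p_I = 0.18 × 0.0021281 = 0.000383057
  π_II·p_II = 0.16 × 0.000150227 = 2.40363e-05
  π_III·p_III = 0.54 × 7.06618e-05 = 3.81574e-05
  π_IV·p_IV = 0.12 × 5.45906e-08 = 6.55087e-09
Evidence: 0.000383057 + 2.40363e-05 + 3.81574e-05 + 6.55087e-09 = 0.000445257
Responsibility of Component II: 2.40363e-05 / 0.000445257 ≈ 0.054

0.054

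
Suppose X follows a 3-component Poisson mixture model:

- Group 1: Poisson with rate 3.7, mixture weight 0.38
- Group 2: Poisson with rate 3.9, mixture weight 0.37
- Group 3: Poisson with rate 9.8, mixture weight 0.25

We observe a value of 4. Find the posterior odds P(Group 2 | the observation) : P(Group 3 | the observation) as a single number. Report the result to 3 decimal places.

The posterior odds equal the prior odds times the likelihood ratio: (π_i/π_j)·(f_i(x)/f_j(x)).
Poisson probabilities:
  L_1 = 0.193066
  L_2 = 0.195119
  L_3 = 0.0213112
Odds = (0.37/0.25) × (0.195119/0.0213112) = 1.48 × 9.1557 ≈ 13.550

13.550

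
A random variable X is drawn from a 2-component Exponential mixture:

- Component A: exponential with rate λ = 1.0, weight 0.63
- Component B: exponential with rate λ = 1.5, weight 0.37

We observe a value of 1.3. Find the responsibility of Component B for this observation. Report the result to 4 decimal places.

0.3150

Posterior ∝ prior × likelihood, so P(k | x) ∝ P(Z=k) f_k(x); normalise over all components.
Component likelihoods at x = 1.3:
  p_A = 0.272532
  p_B = 0.213411
Unnormalised posteriors:
  P(Z=A)·p_A = 0.63 × 0.272532 = 0.171695
  P(Z=B)·p_B = 0.37 × 0.213411 = 0.0789621
Denominator: 0.171695 + 0.0789621 = 0.250657
Responsibility of Component B: 0.0789621 / 0.250657 ≈ 0.3150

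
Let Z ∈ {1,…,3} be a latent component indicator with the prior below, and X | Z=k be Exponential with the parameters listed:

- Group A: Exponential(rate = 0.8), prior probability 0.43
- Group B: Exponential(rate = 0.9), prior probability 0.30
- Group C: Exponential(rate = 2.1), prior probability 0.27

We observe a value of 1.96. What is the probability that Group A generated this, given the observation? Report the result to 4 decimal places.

0.5637

The responsibility of component k is P(Z=k) f_k(x) divided by Σ_j P(Z=j) f_j(x).
Evaluate each component's likelihood at the observed value:
  f_A = 0.166769
  f_B = 0.154222
  f_C = 0.0342502
Weight by the priors:
  P(Z=A)·f_A = 0.43 × 0.166769 = 0.0717108
  P(Z=B)·f_B = 0.30 × 0.154222 = 0.0462667
  P(Z=C)·f_C = 0.27 × 0.0342502 = 0.00924756
Evidence: 0.0717108 + 0.0462667 + 0.00924756 = 0.127225
So the posterior for Group A is 0.0717108 / 0.127225 ≈ 0.5637.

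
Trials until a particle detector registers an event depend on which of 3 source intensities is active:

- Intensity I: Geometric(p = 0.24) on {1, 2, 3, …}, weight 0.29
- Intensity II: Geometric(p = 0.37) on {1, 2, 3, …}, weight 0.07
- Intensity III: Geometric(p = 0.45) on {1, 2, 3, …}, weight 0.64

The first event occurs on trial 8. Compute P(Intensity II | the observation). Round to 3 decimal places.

0.065

Posterior ∝ prior × likelihood, so P(k | x) ∝ π_k f_k(x); normalise over all components.
Component likelihoods at x = 8:
  p_I = 0.0351485
  p_II = 0.0145742
  p_III = 0.00685096
Weight by the priors:
  π_I·p_I = 0.29 × 0.0351485 = 0.0101931
  π_II·p_II = 0.07 × 0.0145742 = 0.0010202
  π_III·p_III = 0.64 × 0.00685096 = 0.00438461
Marginal: 0.0101931 + 0.0010202 + 0.00438461 = 0.0155979
So the posterior for Intensity II is 0.0010202 / 0.0155979 ≈ 0.065.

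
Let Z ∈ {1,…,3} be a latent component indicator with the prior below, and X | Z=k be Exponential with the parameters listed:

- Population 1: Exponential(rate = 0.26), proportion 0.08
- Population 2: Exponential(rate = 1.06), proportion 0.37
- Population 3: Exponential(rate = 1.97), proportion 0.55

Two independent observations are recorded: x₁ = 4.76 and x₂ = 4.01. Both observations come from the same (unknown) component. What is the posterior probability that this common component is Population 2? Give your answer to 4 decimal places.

P(component k | x) = π_k·f_k(x) / marginal(x), where marginal(x) = Σ_j π_j·f_j(x).
Since both observations come from the same component, the likelihood for component k is f_k(x₁)·f_k(x₂).
  p_1 = [0.26·e^(−0.26·4.76) = 0.26·e^(−1.2376) = 0.0754207] × [0.0916596] = 0.00691303
  p_2 = [1.06·e^(−1.06·4.76) = 1.06·e^(−5.0456) = 0.00682385] × [0.015111] = 0.000103115
  p_3 = [1.97·e^(−1.97·4.76) = 1.97·e^(−9.3772) = 0.000166725] × [0.000730584] = 1.21806e-07
Multiply by the mixture weights:
  π_1·p_1 = 0.08 × 0.00691303 = 0.000553042
  π_2·p_2 = 0.37 × 0.000103115 = 3.81527e-05
  π_3·p_3 = 0.55 × 1.21806e-07 = 6.69935e-08
Sum: 0.000553042 + 3.81527e-05 + 6.69935e-08 = 0.000591262
So the posterior for Population 2 is 3.81527e-05 / 0.000591262 ≈ 0.0645.

0.0645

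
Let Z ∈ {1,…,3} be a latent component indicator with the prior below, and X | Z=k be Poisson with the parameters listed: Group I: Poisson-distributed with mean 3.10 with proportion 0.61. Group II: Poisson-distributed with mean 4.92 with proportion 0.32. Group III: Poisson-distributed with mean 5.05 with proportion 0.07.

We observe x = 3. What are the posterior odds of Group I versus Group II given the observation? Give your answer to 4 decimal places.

Only the two components matter; the odds are (π_i f_i(x)) / (π_j f_j(x)).
Poisson probabilities:
  L_I = e^(−3.10)·3.10^3/3! = 0.223677
  L_II = e^(−4.92)·4.92^3/3! = 0.144882
  L_III = e^(−5.05)·5.05^3/3! = 0.137574
Odds = (0.61/0.32) × (0.223677/0.144882) = 1.90625 × 1.54385 ≈ 2.9430

2.9430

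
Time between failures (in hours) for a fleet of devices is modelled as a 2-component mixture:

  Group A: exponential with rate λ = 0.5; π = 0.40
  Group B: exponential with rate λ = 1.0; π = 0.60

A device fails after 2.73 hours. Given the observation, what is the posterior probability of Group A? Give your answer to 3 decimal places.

0.566

P(component k | x) = π_k·f_k(x) / marginal(x), where marginal(x) = Σ_j π_j·f_j(x).
Component likelihoods at x = 2.73 hours:
  L_A = 0.5·e^(−0.5·2.73) = 0.5·e^(−1.3650) = 0.12769
  L_B = 1.0·e^(−1.0·2.73) = 1.0·e^(−2.7300) = 0.0652193
Unnormalised posteriors:
  π_A·L_A = 0.40 × 0.12769 = 0.0510761
  π_B·L_B = 0.60 × 0.0652193 = 0.0391316
Marginal: 0.0510761 + 0.0391316 = 0.0902077
P(Group A | the observation) ≈ 0.566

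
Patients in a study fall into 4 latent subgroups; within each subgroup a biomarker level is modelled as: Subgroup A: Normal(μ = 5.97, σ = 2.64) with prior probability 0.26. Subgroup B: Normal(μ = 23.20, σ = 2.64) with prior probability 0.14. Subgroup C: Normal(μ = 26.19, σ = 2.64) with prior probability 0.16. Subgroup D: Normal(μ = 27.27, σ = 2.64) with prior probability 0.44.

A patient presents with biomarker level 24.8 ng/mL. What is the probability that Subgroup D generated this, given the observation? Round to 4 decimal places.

0.5261

By Bayes' theorem, P(k | x) = P(Z=k) f_k(x) / Σ_j P(Z=j) f_j(x).
Normal densities:
  p_A = (1/(2.64·√(2π)))·exp(−(24.8−5.97)²/(2·2.64²)) = 0.151115·exp(-25.43682) = 1.35593e-12
  p_B = (1/(2.64·√(2π)))·exp(−(24.8−23.20)²/(2·2.64²)) = 0.151115·exp(-0.18365) = 0.125761
  p_C = (1/(2.64·√(2π)))·exp(−(24.8−26.19)²/(2·2.64²)) = 0.151115·exp(-0.13861) = 0.131555
  p_D = (1/(2.64·√(2π)))·exp(−(24.8−27.27)²/(2·2.64²)) = 0.151115·exp(-0.43768) = 0.0975494
Unnormalised posteriors:
  P(Z=A)·p_A = 0.26 × 1.35593e-12 = 3.52541e-13
  P(Z=B)·p_B = 0.14 × 0.125761 = 0.0176065
  P(Z=C)·p_C = 0.16 × 0.131555 = 0.0210489
  P(Z=D)·p_D = 0.44 × 0.0975494 = 0.0429217
Sum: 3.52541e-13 + 0.0176065 + 0.0210489 + 0.0429217 = 0.0815771
P(Subgroup D | data) ≈ 0.5261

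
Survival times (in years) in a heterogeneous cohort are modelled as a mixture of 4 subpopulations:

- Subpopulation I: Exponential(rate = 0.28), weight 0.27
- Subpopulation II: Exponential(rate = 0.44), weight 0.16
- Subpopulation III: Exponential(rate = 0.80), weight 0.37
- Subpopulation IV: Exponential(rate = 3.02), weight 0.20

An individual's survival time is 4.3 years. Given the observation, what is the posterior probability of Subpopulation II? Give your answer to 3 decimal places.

0.248

P(component k | x) = w_k·f_k(x) / marginal(x), where marginal(x) = Σ_j w_j·f_j(x).
Component likelihoods at x = 4.3 years:
  p_I = 0.28·e^(−0.28·4.3) = 0.28·e^(−1.2040) = 0.0839977
  p_II = 0.44·e^(−0.44·4.3) = 0.44·e^(−1.8920) = 0.0663388
  p_III = 0.80·e^(−0.80·4.3) = 0.80·e^(−3.4400) = 0.0256517
  p_IV = 3.02·e^(−3.02·4.3) = 3.02·e^(−12.9860) = 6.92243e-06
Multiply by the mixture weights:
  w_I·p_I = 0.27 × 0.0839977 = 0.0226794
  w_II·p_II = 0.16 × 0.0663388 = 0.0106142
  w_III·p_III = 0.37 × 0.0256517 = 0.00949115
  w_IV·p_IV = 0.20 × 6.92243e-06 = 1.38449e-06
Marginal: 0.0226794 + 0.0106142 + 0.00949115 + 1.38449e-06 = 0.0427861
P(Subpopulation II | data) ≈ 0.248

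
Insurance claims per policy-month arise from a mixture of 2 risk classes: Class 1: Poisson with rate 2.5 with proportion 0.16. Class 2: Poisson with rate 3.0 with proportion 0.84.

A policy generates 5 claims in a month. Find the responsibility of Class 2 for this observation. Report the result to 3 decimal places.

0.888

The responsibility of component k is π_k f_k(x) divided by Σ_j π_j f_j(x).
Evaluate each component's likelihood at the observed value:
  p_1 = 0.0668009
  p_2 = 0.100819
Weight by the priors:
  π_1·p_1 = 0.16 × 0.0668009 = 0.0106882
  π_2·p_2 = 0.84 × 0.100819 = 0.0846878
Normaliser: 0.0106882 + 0.0846878 = 0.095376
P(Class 2 | the observation) = 0.0846878 / 0.095376 ≈ 0.888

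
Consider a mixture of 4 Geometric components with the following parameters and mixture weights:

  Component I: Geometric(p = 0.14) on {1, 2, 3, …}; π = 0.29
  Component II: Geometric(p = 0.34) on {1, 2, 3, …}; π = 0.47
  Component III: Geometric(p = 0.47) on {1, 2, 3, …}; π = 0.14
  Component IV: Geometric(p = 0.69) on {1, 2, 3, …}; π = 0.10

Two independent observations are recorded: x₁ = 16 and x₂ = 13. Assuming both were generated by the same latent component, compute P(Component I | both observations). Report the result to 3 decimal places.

0.993

Posterior ∝ prior × likelihood, so P(k | x) ∝ P(Z=k) f_k(x); normalise over all components.
Since both observations come from the same component, the likelihood for component k is f_k(x₁)·f_k(x₂).
  p_I = [0.0145749] × [0.0229145] = 0.000333975
  p_II = [0.000667787] × [0.00232277] = 1.55112e-06
  p_III = [3.43745e-05] × [0.000230892] = 7.93678e-09
  p_IV = [1.6191e-08] × [5.43487e-07] = 8.79962e-15
Weight by the priors:
  P(Z=I)·p_I = 0.29 × 0.000333975 = 9.68528e-05
  P(Z=II)·p_II = 0.47 × 1.55112e-06 = 7.29024e-07
  P(Z=III)·p_III = 0.14 × 7.93678e-09 = 1.11115e-09
  P(Z=IV)·p_IV = 0.10 × 8.79962e-15 = 8.79962e-16
Normaliser: 9.68528e-05 + 7.29024e-07 + 1.11115e-09 + 8.79962e-16 = 9.7583e-05
Responsibility of Component I: 9.68528e-05 / 9.7583e-05 ≈ 0.993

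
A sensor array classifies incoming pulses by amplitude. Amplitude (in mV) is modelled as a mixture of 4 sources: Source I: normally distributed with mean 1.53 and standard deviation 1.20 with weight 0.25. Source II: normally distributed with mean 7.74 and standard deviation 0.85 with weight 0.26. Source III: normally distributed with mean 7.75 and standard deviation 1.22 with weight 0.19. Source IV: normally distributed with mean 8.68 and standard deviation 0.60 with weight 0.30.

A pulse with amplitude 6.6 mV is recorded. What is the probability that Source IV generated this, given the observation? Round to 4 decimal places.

0.0054

P(component k | x) = π_k·f_k(x) / marginal(x), where marginal(x) = Σ_j π_j·f_j(x).
Component likelihoods at x = 6.6 mV:
  f_I = (1/(1.20·√(2π)))·exp(−(6.6−1.53)²/(2·1.20²)) = 0.332452·exp(-8.92531) = 4.42094e-05
  f_II = (1/(0.85·√(2π)))·exp(−(6.6−7.74)²/(2·0.85²)) = 0.469344·exp(-0.89938) = 0.19094
  f_III = (1/(1.22·√(2π)))·exp(−(6.6−7.75)²/(2·1.22²)) = 0.327002·exp(-0.44427) = 0.209704
  f_IV = (1/(0.60·√(2π)))·exp(−(6.6−8.68)²/(2·0.60²)) = 0.664904·exp(-6.00889) = 0.00163355
Unnormalised posteriors:
  π_I·f_I = 0.25 × 4.42094e-05 = 1.10524e-05
  π_II·f_II = 0.26 × 0.19094 = 0.0496444
  π_III·f_III = 0.19 × 0.209704 = 0.0398438
  π_IV·f_IV = 0.30 × 0.00163355 = 0.000490064
Marginal: 1.10524e-05 + 0.0496444 + 0.0398438 + 0.000490064 = 0.0899892
P(Source IV | the observation) ≈ 0.0054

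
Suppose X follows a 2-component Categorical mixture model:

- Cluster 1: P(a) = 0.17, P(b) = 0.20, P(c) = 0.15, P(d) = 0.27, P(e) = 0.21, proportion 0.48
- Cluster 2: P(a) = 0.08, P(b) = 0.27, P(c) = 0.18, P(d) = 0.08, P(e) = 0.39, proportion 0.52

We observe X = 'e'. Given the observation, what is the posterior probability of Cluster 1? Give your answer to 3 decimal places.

0.332

Posterior ∝ prior × likelihood, so P(k | x) ∝ π_k f_k(x); normalise over all components.
Evaluate each component's likelihood at the observed value:
  p_1 = P(e | comp) = 0.21
  p_2 = P(e | comp) = 0.39
Prior × likelihood for each component:
  π_1·p_1 = 0.48 × 0.21 = 0.1008
  π_2·p_2 = 0.52 × 0.39 = 0.2028
Sum: 0.1008 + 0.2028 = 0.3036
P(Cluster 1 | the observation) = 0.1008 / 0.3036 ≈ 0.332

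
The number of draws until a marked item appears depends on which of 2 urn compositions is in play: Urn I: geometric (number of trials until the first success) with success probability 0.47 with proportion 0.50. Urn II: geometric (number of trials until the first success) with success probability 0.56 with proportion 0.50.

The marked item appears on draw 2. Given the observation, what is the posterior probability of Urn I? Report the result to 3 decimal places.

Posterior ∝ prior × likelihood, so P(k | x) ∝ π_k f_k(x); normalise over all components.
Evaluate each component's likelihood at the observed value:
  p_I = 0.47·(1−0.47)^1 = 0.47·0.53 = 0.2491
  p_II = 0.56·(1−0.56)^1 = 0.56·0.44 = 0.2464
Weight by the priors:
  π_I·p_I = 0.50 × 0.2491 = 0.12455
  π_II·p_II = 0.50 × 0.2464 = 0.1232
Normaliser: 0.12455 + 0.1232 = 0.24775
Responsibility of Urn I: 0.12455 / 0.24775 ≈ 0.503

0.503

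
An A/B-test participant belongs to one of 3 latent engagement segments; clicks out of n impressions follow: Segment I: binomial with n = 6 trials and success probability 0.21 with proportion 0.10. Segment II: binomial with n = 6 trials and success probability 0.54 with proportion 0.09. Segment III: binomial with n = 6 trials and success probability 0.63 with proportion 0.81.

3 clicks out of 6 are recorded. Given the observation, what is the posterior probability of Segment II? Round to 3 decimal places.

0.114

Posterior ∝ prior × likelihood, so P(k | x) ∝ π_k f_k(x); normalise over all components.
Component likelihoods at x = 3 clicks out of 6:
  L_I = C(6,3)·0.21^3·0.79^3 = 20·0.009261·0.493039 = 0.0913207
  L_II = C(6,3)·0.54^3·0.46^3 = 20·0.157464·0.097336 = 0.306538
  L_III = C(6,3)·0.63^3·0.37^3 = 20·0.250047·0.050653 = 0.253313
Prior × likelihood for each component:
  π_I·L_I = 0.10 × 0.0913207 = 0.00913207
  π_II·L_II = 0.09 × 0.306538 = 0.0275884
  π_III·L_III = 0.81 × 0.253313 = 0.205183
Evidence: 0.00913207 + 0.0275884 + 0.205183 = 0.241904
P(Segment II | the observation) = 0.0275884 / 0.241904 ≈ 0.114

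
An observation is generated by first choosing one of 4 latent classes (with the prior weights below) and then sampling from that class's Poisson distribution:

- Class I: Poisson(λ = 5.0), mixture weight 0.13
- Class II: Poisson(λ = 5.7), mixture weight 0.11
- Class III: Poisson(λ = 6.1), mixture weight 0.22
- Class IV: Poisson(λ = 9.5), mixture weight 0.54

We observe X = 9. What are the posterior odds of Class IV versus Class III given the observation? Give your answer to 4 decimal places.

Since P(k|x) ∝ P(Z=k) f_k(x), the posterior odds are P(Z=i) f_i(x) / (P(Z=j) f_j(x)).
Poisson probabilities:
  f_I = e^(−5.0)·5.0^9/9! = 0.0362656
  f_II = e^(−5.7)·5.7^9/9! = 0.0585642
  f_III = e^(−6.1)·6.1^9/9! = 0.0722785
  f_IV = e^(−9.5)·9.5^9/9! = 0.130003
0.0702014 / 0.0159013 ≈ 4.4148

4.4148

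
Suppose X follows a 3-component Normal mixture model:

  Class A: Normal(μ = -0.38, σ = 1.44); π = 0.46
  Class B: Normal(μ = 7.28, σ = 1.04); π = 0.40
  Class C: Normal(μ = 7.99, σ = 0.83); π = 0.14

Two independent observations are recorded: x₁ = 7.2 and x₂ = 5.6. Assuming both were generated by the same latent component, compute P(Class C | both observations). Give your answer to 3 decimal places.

0.020

P(component k | x) = π_k·f_k(x) / marginal(x), where marginal(x) = Σ_j π_j·f_j(x).
Since both observations come from the same component, the likelihood for component k is f_k(x₁)·f_k(x₂).
  f_A = [(1/(1.44·√(2π)))·exp(−(7.2−-0.38)²/(2·1.44²)) = 0.277043·exp(-13.85426) = 2.66512e-07] × [4.98564e-05] = 1.32874e-11
  f_B = [(1/(1.04·√(2π)))·exp(−(7.2−7.28)²/(2·1.04²)) = 0.383598·exp(-0.00296) = 0.382465] × [0.104049] = 0.0397951
  f_C = [(1/(0.83·√(2π)))·exp(−(7.2−7.99)²/(2·0.83²)) = 0.480653·exp(-0.45297) = 0.30557] × [0.00760902] = 0.00232509
Multiply by the mixture weights:
  π_A·f_A = 0.46 × 1.32874e-11 = 6.11218e-12
  π_B·f_B = 0.40 × 0.0397951 = 0.0159181
  π_C·f_C = 0.14 × 0.00232509 = 0.000325512
Evidence: 6.11218e-12 + 0.0159181 + 0.000325512 = 0.0162436
So the posterior for Class C is 0.000325512 / 0.0162436 ≈ 0.020.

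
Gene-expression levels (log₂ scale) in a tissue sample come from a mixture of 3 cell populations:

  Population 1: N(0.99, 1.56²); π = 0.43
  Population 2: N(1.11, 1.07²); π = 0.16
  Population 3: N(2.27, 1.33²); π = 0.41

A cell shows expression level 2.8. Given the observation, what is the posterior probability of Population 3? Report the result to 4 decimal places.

0.6080

The responsibility of component k is π_k f_k(x) divided by Σ_j π_j f_j(x).
Evaluate each component's likelihood at the observed value:
  L_1 = 0.130456
  L_2 = 0.107109
  L_3 = 0.277061
Weight by the priors:
  π_1·L_1 = 0.43 × 0.130456 = 0.0560959
  π_2·L_2 = 0.16 × 0.107109 = 0.0171374
  π_3·L_3 = 0.41 × 0.277061 = 0.113595
Normaliser: 0.0560959 + 0.0171374 + 0.113595 = 0.186828
P(Population 3 | 2.8) = 0.113595 / 0.186828 ≈ 0.6080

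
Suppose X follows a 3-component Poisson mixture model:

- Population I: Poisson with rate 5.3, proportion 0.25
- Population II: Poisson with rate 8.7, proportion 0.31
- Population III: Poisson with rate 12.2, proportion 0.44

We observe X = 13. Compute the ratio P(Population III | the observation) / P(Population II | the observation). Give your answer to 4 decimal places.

Only the two components matter; the odds are (π_i f_i(x)) / (π_j f_j(x)).
Poisson probabilities:
  p_I = 0.00208711
  p_II = 0.0437631
  p_III = 0.107153
0.0471474 / 0.0135666 ≈ 3.4753

3.4753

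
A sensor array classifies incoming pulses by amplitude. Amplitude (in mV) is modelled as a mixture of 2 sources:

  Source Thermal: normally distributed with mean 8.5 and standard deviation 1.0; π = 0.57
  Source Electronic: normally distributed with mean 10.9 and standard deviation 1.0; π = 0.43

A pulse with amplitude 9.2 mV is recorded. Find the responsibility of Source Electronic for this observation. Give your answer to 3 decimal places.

The responsibility of component k is π_k f_k(x) divided by Σ_j π_j f_j(x).
Component likelihoods at x = 9.2 mV:
  f_Thermal = (1/(1.0·√(2π)))·exp(−(9.2−8.5)²/(2·1.0²)) = 0.398942·exp(-0.24500) = 0.312254
  f_Electronic = (1/(1.0·√(2π)))·exp(−(9.2−10.9)²/(2·1.0²)) = 0.398942·exp(-1.44500) = 0.0940491
Unnormalised posteriors:
  π_Thermal·f_Thermal = 0.57 × 0.312254 = 0.177985
  π_Electronic·f_Electronic = 0.43 × 0.0940491 = 0.0404411
Marginal: 0.177985 + 0.0404411 = 0.218426
Responsibility of Source Electronic: 0.0404411 / 0.218426 ≈ 0.185

0.185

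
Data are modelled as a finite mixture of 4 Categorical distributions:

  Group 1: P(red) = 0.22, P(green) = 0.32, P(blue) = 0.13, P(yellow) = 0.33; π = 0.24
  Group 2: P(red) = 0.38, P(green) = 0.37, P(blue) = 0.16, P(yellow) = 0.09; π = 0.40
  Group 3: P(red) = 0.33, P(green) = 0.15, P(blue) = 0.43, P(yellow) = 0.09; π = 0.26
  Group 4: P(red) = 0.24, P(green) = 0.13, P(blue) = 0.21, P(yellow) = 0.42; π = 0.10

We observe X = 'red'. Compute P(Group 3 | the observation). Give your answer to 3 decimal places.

0.273

The responsibility of component k is P(Z=k) f_k(x) divided by Σ_j P(Z=j) f_j(x).
Component likelihoods at x = 'red':
  p_1 = P(red | comp) = 0.22
  p_2 = P(red | comp) = 0.38
  p_3 = P(red | comp) = 0.33
  p_4 = P(red | comp) = 0.24
Prior × likelihood for each component:
  P(Z=1)·p_1 = 0.24 × 0.22 = 0.0528
  P(Z=2)·p_2 = 0.40 × 0.38 = 0.152
  P(Z=3)·p_3 = 0.26 × 0.33 = 0.0858
  P(Z=4)·p_4 = 0.10 × 0.24 = 0.024
Marginal: 0.0528 + 0.152 + 0.0858 + 0.024 = 0.3146
So the posterior for Group 3 is 0.0858 / 0.3146 ≈ 0.273.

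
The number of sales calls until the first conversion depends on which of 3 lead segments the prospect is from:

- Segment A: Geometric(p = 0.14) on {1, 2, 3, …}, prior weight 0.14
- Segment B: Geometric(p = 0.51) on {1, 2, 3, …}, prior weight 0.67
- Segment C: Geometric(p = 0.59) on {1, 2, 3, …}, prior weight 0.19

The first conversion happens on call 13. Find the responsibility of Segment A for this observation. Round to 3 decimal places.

The responsibility of component k is π_k f_k(x) divided by Σ_j π_j f_j(x).
Geometric probabilities:
  p_A = 0.14·(1−0.14)^12 = 0.14·0.163675 = 0.0229145
  p_B = 0.51·(1−0.51)^12 = 0.51·0.000191581 = 9.77064e-05
  p_C = 0.59·(1−0.59)^12 = 0.59·2.25635e-05 = 1.33125e-05
Multiply by the mixture weights:
  π_A·p_A = 0.14 × 0.0229145 = 0.00320802
  π_B·p_B = 0.67 × 9.77064e-05 = 6.54633e-05
  π_C·p_C = 0.19 × 1.33125e-05 = 2.52937e-06
Denominator: 0.00320802 + 6.54633e-05 + 2.52937e-06 = 0.00327602
P(Segment A | 13) ≈ 0.979

0.979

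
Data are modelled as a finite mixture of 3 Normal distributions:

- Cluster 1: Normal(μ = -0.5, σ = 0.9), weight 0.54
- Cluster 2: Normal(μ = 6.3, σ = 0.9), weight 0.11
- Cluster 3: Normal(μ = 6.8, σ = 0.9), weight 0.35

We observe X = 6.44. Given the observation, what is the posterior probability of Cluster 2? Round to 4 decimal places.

0.2517

The responsibility of component k is π_k f_k(x) divided by Σ_j π_j f_j(x).
Component likelihoods at x = 6.44:
  L_1 = 5.43031e-14
  L_2 = 0.437939
  L_3 = 0.409189
Unnormalised posteriors:
  π_1·L_1 = 0.54 × 5.43031e-14 = 2.93237e-14
  π_2·L_2 = 0.11 × 0.437939 = 0.0481732
  π_3·L_3 = 0.35 × 0.409189 = 0.143216
Sum: 2.93237e-14 + 0.0481732 + 0.143216 = 0.191389
So the posterior for Cluster 2 is 0.0481732 / 0.191389 ≈ 0.2517.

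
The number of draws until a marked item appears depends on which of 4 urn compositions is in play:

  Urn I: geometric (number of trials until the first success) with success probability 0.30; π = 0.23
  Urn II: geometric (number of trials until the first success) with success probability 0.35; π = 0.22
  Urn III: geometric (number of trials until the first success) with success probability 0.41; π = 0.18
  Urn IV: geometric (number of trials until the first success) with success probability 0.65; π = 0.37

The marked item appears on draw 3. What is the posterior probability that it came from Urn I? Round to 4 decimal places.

0.2783

Apply Bayes' rule: the posterior for each component is proportional to its prior times its likelihood at x.
Geometric probabilities:
  f_I = 0.30·(1−0.30)^2 = 0.30·0.49 = 0.147
  f_II = 0.35·(1−0.35)^2 = 0.35·0.4225 = 0.147875
  f_III = 0.41·(1−0.41)^2 = 0.41·0.3481 = 0.142721
  f_IV = 0.65·(1−0.65)^2 = 0.65·0.1225 = 0.079625
Weight by the priors:
  π_I·f_I = 0.23 × 0.147 = 0.03381
  π_II·f_II = 0.22 × 0.147875 = 0.0325325
  π_III·f_III = 0.18 × 0.142721 = 0.0256898
  π_IV·f_IV = 0.37 × 0.079625 = 0.0294612
Evidence: 0.03381 + 0.0325325 + 0.0256898 + 0.0294612 = 0.121494
P(Urn I | 3) ≈ 0.2783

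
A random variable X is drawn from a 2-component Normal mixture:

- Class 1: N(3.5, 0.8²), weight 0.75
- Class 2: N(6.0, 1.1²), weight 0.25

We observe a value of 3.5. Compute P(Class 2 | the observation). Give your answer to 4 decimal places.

0.0180

P(component k | x) = π_k·f_k(x) / marginal(x), where marginal(x) = Σ_j π_j·f_j(x).
Component likelihoods at x = 3.5:
  L_1 = 0.498678
  L_2 = 0.0274087
Multiply by the mixture weights:
  π_1·L_1 = 0.75 × 0.498678 = 0.374008
  π_2·L_2 = 0.25 × 0.0274087 = 0.00685218
Denominator: 0.374008 + 0.00685218 = 0.380861
P(Class 2 | x) = 0.00685218 / 0.380861 ≈ 0.0180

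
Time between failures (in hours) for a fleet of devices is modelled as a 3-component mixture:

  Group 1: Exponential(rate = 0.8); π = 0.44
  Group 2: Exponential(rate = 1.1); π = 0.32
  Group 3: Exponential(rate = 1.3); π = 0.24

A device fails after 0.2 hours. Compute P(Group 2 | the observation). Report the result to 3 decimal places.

The responsibility of component k is π_k f_k(x) divided by Σ_j π_j f_j(x).
Exponential densities:
  f_1 = 0.8·e^(−0.8·0.2) = 0.8·e^(−0.1600) = 0.681715
  f_2 = 1.1·e^(−1.1·0.2) = 1.1·e^(−0.2200) = 0.882771
  f_3 = 1.3·e^(−1.3·0.2) = 1.3·e^(−0.2600) = 1.00237
Prior × likelihood for each component:
  π_1·f_1 = 0.44 × 0.681715 = 0.299955
  π_2·f_2 = 0.32 × 0.882771 = 0.282487
  π_3·f_3 = 0.24 × 1.00237 = 0.240568
Sum: 0.299955 + 0.282487 + 0.240568 = 0.823009
Responsibility of Group 2: 0.282487 / 0.823009 ≈ 0.343

0.343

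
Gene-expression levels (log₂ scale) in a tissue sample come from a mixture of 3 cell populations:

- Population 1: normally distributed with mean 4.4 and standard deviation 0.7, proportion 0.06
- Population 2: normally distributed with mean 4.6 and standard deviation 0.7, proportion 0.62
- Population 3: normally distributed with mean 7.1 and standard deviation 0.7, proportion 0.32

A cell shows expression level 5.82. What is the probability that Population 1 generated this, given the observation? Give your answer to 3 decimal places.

Posterior ∝ prior × likelihood, so P(k | x) ∝ w_k f_k(x); normalise over all components.
Component likelihoods at x = 5.82:
  f_1 = (1/(0.7·√(2π)))·exp(−(5.82−4.4)²/(2·0.7²)) = 0.569918·exp(-2.05755) = 0.0728164
  f_2 = (1/(0.7·√(2π)))·exp(−(5.82−4.6)²/(2·0.7²)) = 0.569918·exp(-1.51878) = 0.1248
  f_3 = (1/(0.7·√(2π)))·exp(−(5.82−7.1)²/(2·0.7²)) = 0.569918·exp(-1.67184) = 0.107088
Unnormalised posteriors:
  w_1·f_1 = 0.06 × 0.0728164 = 0.00436898
  w_2·f_2 = 0.62 × 0.1248 = 0.0773763
  w_3·f_3 = 0.32 × 0.107088 = 0.0342683
Sum: 0.00436898 + 0.0773763 + 0.0342683 = 0.116014
P(Population 1 | x) ≈ 0.038

0.038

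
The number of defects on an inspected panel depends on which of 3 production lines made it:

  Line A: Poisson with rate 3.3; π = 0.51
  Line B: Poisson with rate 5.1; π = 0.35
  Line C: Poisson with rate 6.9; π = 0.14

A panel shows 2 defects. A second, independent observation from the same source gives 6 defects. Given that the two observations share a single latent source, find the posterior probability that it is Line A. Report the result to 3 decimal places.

0.593

The responsibility of component k is w_k f_k(x) divided by Σ_j w_j f_j(x).
Since both observations come from the same component, the likelihood for component k is f_k(x₁)·f_k(x₂).
  p_A = [e^(−3.3)·3.3^2/2! = 0.200829] × [0.0661575] = 0.0132863
  p_B = [e^(−5.1)·5.1^2/2! = 0.0792882] × [0.149] = 0.011814
  p_C = [e^(−6.9)·6.9^2/2! = 0.0239903] × [0.151053] = 0.00362382
Prior × likelihood for each component:
  w_A·p_A = 0.51 × 0.0132863 = 0.00677603
  w_B·p_B = 0.35 × 0.011814 = 0.00413488
  w_C·p_C = 0.14 × 0.00362382 = 0.000507335
Evidence: 0.00677603 + 0.00413488 + 0.000507335 = 0.0114183
P(Line A | x₁, x₂) = 0.00677603 / 0.0114183 ≈ 0.593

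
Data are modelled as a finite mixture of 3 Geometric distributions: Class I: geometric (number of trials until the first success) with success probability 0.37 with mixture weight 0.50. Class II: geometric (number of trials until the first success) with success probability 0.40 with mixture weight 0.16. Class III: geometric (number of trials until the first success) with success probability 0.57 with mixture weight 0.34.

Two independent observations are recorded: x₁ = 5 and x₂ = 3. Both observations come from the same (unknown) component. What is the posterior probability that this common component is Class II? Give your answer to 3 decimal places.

Apply Bayes' rule: the posterior for each component is proportional to its prior times its likelihood at x.
Since both observations come from the same component, the likelihood for component k is f_k(x₁)·f_k(x₂).
  p_I = [0.37·(1−0.37)^4 = 0.37·0.15753 = 0.058286] × [0.146853] = 0.00855947
  p_II = [0.40·(1−0.40)^4 = 0.40·0.1296 = 0.05184] × [0.144] = 0.00746496
  p_III = [0.57·(1−0.57)^4 = 0.57·0.034188 = 0.0194872] × [0.105393] = 0.00205381
Prior × likelihood for each component:
  P(Z=I)·p_I = 0.50 × 0.00855947 = 0.00427973
  P(Z=II)·p_II = 0.16 × 0.00746496 = 0.00119439
  P(Z=III)·p_III = 0.34 × 0.00205381 = 0.000698296
Marginal: 0.00427973 + 0.00119439 + 0.000698296 = 0.00617242
Responsibility of Class II: 0.00119439 / 0.00617242 ≈ 0.194

0.194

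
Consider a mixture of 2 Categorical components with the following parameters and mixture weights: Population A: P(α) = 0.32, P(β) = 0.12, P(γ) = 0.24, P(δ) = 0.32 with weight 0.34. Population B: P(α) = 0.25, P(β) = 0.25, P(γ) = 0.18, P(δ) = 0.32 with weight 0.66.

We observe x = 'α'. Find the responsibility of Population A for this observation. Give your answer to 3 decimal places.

P(component k | x) = w_k·f_k(x) / marginal(x), where marginal(x) = Σ_j w_j·f_j(x).
Evaluate each component's likelihood at the observed value:
  L_A = 0.32
  L_B = 0.25
Prior × likelihood for each component:
  w_A·L_A = 0.34 × 0.32 = 0.1088
  w_B·L_B = 0.66 × 0.25 = 0.165
Sum: 0.1088 + 0.165 = 0.2738
So the posterior for Population A is 0.1088 / 0.2738 ≈ 0.397.

0.397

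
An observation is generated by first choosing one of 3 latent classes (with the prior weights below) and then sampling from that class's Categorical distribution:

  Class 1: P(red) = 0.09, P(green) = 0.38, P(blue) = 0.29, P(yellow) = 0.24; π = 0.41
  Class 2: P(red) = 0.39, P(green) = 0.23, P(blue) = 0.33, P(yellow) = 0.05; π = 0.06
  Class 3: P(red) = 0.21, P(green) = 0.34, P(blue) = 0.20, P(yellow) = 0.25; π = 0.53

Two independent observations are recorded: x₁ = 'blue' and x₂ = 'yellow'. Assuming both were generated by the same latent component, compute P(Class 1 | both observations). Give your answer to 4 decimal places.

Apply Bayes' rule: the posterior for each component is proportional to its prior times its likelihood at x.
Since both observations come from the same component, the likelihood for component k is f_k(x₁)·f_k(x₂).
  p_1 = [P(blue | comp) = 0.29] × [0.24] = 0.0696
  p_2 = [P(blue | comp) = 0.33] × [0.05] = 0.0165
  p_3 = [P(blue | comp) = 0.20] × [0.25] = 0.05
Multiply by the mixture weights:
  π_1·p_1 = 0.41 × 0.0696 = 0.028536
  π_2·p_2 = 0.06 × 0.0165 = 0.00099
  π_3·p_3 = 0.53 × 0.05 = 0.0265
Denominator: 0.028536 + 0.00099 + 0.0265 = 0.056026
So the posterior for Class 1 is 0.028536 / 0.056026 ≈ 0.5093.

0.5093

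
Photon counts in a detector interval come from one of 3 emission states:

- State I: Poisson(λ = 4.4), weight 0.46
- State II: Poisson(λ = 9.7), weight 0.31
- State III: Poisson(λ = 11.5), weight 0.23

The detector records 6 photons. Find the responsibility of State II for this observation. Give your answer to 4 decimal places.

0.2544

The responsibility of component k is π_k f_k(x) divided by Σ_j π_j f_j(x).
Evaluate each component's likelihood at the observed value:
  f_I = 0.123734
  f_II = 0.0708992
  f_III = 0.0325438
Unnormalised posteriors:
  π_I·f_I = 0.46 × 0.123734 = 0.0569175
  π_II·f_II = 0.31 × 0.0708992 = 0.0219788
  π_III·f_III = 0.23 × 0.0325438 = 0.00748507
Sum: 0.0569175 + 0.0219788 + 0.00748507 = 0.0863813
P(State II | 6 photons) ≈ 0.2544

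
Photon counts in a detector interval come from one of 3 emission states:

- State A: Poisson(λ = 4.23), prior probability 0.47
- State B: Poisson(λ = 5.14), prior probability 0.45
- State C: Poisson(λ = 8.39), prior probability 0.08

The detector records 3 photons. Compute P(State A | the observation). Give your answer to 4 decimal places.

P(component k | x) = π_k·f_k(x) / marginal(x), where marginal(x) = Σ_j π_j·f_j(x).
Poisson probabilities:
  L_A = 0.183571
  L_B = 0.132576
  L_C = 0.0223565
Unnormalised posteriors:
  π_A·L_A = 0.47 × 0.183571 = 0.0862784
  π_B·L_B = 0.45 × 0.132576 = 0.0596591
  π_C·L_C = 0.08 × 0.0223565 = 0.00178852
Marginal: 0.0862784 + 0.0596591 + 0.00178852 = 0.147726
P(State A | x) ≈ 0.5840

0.5840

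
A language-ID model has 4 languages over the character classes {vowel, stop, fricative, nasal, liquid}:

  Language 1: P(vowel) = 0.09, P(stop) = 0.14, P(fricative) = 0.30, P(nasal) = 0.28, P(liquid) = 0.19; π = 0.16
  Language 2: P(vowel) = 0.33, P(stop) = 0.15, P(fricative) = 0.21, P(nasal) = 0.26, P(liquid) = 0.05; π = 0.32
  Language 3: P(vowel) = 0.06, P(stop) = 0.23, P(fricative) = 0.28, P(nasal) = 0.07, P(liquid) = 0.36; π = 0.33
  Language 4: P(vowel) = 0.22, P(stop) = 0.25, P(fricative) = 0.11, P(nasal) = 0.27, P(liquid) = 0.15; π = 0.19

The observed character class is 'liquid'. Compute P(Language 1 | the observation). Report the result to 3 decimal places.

0.157

The responsibility of component k is P(Z=k) f_k(x) divided by Σ_j P(Z=j) f_j(x).
Categorical probabilities:
  p_1 = 0.19
  p_2 = 0.05
  p_3 = 0.36
  p_4 = 0.15
Multiply by the mixture weights:
  P(Z=1)·p_1 = 0.16 × 0.19 = 0.0304
  P(Z=2)·p_2 = 0.32 × 0.05 = 0.016
  P(Z=3)·p_3 = 0.33 × 0.36 = 0.1188
  P(Z=4)·p_4 = 0.19 × 0.15 = 0.0285
Normaliser: 0.0304 + 0.016 + 0.1188 + 0.0285 = 0.1937
P(Language 1 | the observation) = 0.0304 / 0.1937 ≈ 0.157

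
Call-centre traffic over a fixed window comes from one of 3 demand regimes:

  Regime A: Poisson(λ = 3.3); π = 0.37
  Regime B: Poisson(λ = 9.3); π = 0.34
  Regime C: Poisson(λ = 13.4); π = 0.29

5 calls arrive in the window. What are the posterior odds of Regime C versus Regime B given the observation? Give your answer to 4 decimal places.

Since P(k|x) ∝ π_k f_k(x), the posterior odds are π_i f_i(x) / (π_j f_j(x)).
Evaluate each component's likelihood at the observed value:
  p_A = e^(−3.3)·3.3^5/5! = 0.120286
  p_B = e^(−9.3)·9.3^5/5! = 0.0530023
  p_C = e^(−13.4)·13.4^5/5! = 0.00545502
Posterior odds = (π_C·p_C) / (π_B·p_B) = (0.29·0.00545502) / (0.34·0.0530023) = 0.00158196 / 0.0180208 ≈ 0.0878

0.0878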